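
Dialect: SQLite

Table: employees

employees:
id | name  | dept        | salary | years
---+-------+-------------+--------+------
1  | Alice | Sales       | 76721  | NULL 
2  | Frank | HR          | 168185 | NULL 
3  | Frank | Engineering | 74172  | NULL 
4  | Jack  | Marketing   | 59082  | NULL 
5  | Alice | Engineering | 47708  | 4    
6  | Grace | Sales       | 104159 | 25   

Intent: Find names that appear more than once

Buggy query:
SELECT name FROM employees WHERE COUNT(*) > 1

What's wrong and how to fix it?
Bug: WHERE can't reference COUNT(*); aggregates are computed after WHERE

Fix: Group first, then use HAVING for the count condition

Corrected query:
SELECT name FROM employees GROUP BY name HAVING COUNT(*) > 1

Result:
name 
-----
Alice
Frank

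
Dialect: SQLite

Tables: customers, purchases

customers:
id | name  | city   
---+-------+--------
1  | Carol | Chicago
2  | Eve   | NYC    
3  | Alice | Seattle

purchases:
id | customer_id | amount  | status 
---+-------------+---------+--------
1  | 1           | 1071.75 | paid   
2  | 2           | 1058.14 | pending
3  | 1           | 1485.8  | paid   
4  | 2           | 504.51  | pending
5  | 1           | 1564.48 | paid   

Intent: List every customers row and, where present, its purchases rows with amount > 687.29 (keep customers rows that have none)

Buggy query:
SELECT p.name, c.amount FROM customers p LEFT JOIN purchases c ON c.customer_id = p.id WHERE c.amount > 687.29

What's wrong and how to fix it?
Bug: A WHERE condition on the right-hand table after LEFT JOIN drops unmatched parents

Fix: Put 'c.amount > 687.29' in the JOIN's ON clause instead of WHERE

Corrected query:
SELECT p.name, c.amount FROM customers p LEFT JOIN purchases c ON c.customer_id = p.id AND c.amount > 687.29

Result:
name  | amount 
------+--------
Carol | 1071.75
Carol | 1485.8 
Carol | 1564.48
Eve   | 1058.14
Alice | NULL   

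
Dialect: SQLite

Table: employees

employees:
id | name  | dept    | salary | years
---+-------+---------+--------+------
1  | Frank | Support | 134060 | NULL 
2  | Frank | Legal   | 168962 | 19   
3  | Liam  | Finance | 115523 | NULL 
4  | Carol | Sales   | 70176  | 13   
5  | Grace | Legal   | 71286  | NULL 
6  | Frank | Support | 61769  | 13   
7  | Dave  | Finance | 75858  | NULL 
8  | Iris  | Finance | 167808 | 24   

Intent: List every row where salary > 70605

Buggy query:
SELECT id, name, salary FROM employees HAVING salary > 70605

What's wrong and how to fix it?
Bug: This is a non-aggregate query (no GROUP BY, no aggregates), so in SQLite the HAVING clause is invalid here; a row-level condition belongs in WHERE

Fix: Replace HAVING with WHERE since the condition applies to individual rows

Corrected query:
SELECT id, name, salary FROM employees WHERE salary > 70605

Result:
id | name  | salary
---+-------+-------
1  | Frank | 134060
2  | Frank | 168962
3  | Liam  | 115523
5  | Grace | 71286 
7  | Dave  | 75858 
8  | Iris  | 167808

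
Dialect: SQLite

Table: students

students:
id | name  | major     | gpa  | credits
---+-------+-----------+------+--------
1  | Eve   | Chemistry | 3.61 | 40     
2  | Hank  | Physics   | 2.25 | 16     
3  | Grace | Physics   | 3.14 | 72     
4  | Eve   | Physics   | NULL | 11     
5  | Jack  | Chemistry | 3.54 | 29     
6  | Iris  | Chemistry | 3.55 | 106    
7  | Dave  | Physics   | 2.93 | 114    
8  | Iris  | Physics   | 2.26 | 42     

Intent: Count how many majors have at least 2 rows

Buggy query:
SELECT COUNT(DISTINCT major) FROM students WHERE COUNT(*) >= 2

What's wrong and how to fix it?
Bug: COUNT(*) cannot appear in WHERE; the per-group count doesn't exist yet

Fix: Use a subquery that GROUPs and filters with HAVING, then count its rows

Corrected query:
SELECT COUNT(*) FROM (SELECT major FROM students GROUP BY major HAVING COUNT(*) >= 2)

Result:
COUNT(*)
--------
2       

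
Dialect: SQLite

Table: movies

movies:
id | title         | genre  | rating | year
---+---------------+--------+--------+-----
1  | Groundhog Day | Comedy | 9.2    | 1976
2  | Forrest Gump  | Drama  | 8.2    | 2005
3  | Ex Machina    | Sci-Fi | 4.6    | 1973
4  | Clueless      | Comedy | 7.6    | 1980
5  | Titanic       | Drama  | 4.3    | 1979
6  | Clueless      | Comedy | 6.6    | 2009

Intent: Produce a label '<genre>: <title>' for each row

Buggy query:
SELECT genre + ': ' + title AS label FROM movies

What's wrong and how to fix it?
Bug: SQLite uses || for string concatenation; + coerces text to numbers (yielding 0)

Fix: Replace + with || to concatenate text

Corrected query:
SELECT genre || ': ' || title AS label FROM movies

Result:
label                
---------------------
Comedy: Groundhog Day
Drama: Forrest Gump  
Sci-Fi: Ex Machina   
Comedy: Clueless     
Drama: Titanic       
Comedy: Clueless     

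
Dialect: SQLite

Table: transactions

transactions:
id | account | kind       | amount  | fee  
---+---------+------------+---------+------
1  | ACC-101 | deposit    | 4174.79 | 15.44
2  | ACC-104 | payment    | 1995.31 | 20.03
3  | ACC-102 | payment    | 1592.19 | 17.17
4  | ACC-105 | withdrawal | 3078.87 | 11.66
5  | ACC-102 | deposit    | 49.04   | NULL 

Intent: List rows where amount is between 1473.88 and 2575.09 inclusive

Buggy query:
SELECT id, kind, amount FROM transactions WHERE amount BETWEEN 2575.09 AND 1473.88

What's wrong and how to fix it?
Bug: The bounds are reversed; BETWEEN a AND b requires a <= b to match anything

Fix: Write BETWEEN 1473.88 AND 2575.09

Corrected query:
SELECT id, kind, amount FROM transactions WHERE amount BETWEEN 1473.88 AND 2575.09

Result:
id | kind    | amount 
---+---------+--------
2  | payment | 1995.31
3  | payment | 1592.19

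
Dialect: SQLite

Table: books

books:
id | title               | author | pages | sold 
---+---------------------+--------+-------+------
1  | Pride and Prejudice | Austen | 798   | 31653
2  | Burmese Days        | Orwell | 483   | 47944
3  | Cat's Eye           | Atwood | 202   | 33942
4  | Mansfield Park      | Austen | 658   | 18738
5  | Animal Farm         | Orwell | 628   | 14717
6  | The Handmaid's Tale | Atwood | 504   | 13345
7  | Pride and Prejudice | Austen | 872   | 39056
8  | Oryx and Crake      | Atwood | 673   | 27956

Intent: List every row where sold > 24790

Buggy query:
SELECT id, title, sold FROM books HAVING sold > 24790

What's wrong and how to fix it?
Bug: HAVING filters the output of aggregation, but this query has no GROUP BY and no aggregate functions, so SQLite rejects it (HAVING clause on a non-aggregate query); the condition here is per row

Fix: Use WHERE for row-level filtering

Corrected query:
SELECT id, title, sold FROM books WHERE sold > 24790

Result:
id | title               | sold 
---+---------------------+------
1  | Pride and Prejudice | 31653
2  | Burmese Days        | 47944
3  | Cat's Eye           | 33942
7  | Pride and Prejudice | 39056
8  | Oryx and Crake      | 27956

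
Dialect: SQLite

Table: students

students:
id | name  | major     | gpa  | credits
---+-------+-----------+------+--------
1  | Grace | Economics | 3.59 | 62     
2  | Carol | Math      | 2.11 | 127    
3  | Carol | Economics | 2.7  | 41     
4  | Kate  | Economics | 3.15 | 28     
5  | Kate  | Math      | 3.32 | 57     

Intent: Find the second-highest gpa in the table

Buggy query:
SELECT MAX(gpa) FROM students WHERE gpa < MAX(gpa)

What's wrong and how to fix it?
Bug: The inner MAX is an aggregate inside WHERE, which is not allowed

Fix: Compute the overall MAX in a subquery, then take MAX of rows below it

Corrected query:
SELECT MAX(gpa) FROM students WHERE gpa < (SELECT MAX(gpa) FROM students)

Result:
MAX(gpa)
--------
3.32    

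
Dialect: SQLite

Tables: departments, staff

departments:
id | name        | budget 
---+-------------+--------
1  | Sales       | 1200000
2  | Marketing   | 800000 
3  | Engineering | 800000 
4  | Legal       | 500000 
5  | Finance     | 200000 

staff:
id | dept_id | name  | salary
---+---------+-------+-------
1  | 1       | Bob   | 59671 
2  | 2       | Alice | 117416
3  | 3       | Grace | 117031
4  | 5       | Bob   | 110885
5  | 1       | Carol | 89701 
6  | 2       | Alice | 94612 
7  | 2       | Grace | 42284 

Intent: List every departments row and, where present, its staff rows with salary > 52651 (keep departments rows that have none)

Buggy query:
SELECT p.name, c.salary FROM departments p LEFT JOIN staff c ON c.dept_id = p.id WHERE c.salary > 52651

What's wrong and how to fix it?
Bug: Filtering c.salary in WHERE discards the NULL rows produced by LEFT JOIN, turning it into an inner join

Fix: Put 'c.salary > 52651' in the JOIN's ON clause instead of WHERE

Corrected query:
SELECT p.name, c.salary FROM departments p LEFT JOIN staff c ON c.dept_id = p.id AND c.salary > 52651

Result:
name        | salary
------------+-------
Sales       | 59671 
Sales       | 89701 
Marketing   | 94612 
Marketing   | 117416
Engineering | 117031
Legal       | NULL  
Finance     | 110885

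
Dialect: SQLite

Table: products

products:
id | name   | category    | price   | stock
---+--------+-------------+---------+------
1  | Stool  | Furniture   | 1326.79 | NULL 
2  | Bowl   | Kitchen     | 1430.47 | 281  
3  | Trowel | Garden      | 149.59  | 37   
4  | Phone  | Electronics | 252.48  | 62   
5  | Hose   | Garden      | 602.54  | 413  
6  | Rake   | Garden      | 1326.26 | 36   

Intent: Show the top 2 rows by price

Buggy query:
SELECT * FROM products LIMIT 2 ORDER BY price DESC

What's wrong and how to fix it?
Bug: LIMIT must come after ORDER BY

Fix: Sort with ORDER BY, then apply LIMIT

Corrected query:
SELECT * FROM products ORDER BY price DESC LIMIT 2

Result:
id | name  | category  | price   | stock
---+-------+-----------+---------+------
2  | Bowl  | Kitchen   | 1430.47 | 281  
1  | Stool | Furniture | 1326.79 | NULL 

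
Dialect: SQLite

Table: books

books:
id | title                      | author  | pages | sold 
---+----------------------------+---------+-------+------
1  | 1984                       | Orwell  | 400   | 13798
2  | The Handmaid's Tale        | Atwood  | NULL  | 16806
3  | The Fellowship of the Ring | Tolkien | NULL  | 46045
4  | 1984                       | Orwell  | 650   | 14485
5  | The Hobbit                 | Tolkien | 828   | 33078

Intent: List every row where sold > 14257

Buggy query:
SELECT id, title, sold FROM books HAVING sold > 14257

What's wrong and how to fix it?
Bug: HAVING filters the output of aggregation, but this query has no GROUP BY and no aggregate functions, so SQLite rejects it (HAVING clause on a non-aggregate query); the condition here is per row

Fix: Replace HAVING with WHERE since the condition applies to individual rows

Corrected query:
SELECT id, title, sold FROM books WHERE sold > 14257

Result:
id | title                      | sold 
---+----------------------------+------
2  | The Handmaid's Tale        | 16806
3  | The Fellowship of the Ring | 46045
4  | 1984                       | 14485
5  | The Hobbit                 | 33078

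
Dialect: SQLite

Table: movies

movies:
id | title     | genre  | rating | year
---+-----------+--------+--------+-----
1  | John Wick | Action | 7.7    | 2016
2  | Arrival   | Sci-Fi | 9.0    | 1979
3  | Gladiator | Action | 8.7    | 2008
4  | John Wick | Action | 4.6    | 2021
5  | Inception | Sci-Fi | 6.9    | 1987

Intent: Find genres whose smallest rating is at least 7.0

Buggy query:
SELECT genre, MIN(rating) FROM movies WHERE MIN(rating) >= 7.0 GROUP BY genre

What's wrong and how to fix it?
Bug: MIN() in WHERE is a misuse of aggregate

Fix: Replace WHERE with HAVING after the GROUP BY

Corrected query:
SELECT genre, MIN(rating) FROM movies GROUP BY genre HAVING MIN(rating) >= 7.0

Result:
(no rows)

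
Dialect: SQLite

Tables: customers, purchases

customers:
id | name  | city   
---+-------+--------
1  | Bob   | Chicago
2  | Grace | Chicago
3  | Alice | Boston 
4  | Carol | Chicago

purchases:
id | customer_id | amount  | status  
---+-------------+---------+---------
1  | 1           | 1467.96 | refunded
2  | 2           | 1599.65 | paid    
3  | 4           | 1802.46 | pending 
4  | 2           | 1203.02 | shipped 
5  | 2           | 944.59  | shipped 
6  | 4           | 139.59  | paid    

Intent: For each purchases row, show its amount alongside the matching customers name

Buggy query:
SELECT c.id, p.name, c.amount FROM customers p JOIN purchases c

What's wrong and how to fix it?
Bug: Missing join condition: each purchases row is matched to all customers rows instead of just its own

Fix: Add ON c.customer_id = p.id to the JOIN

Corrected query:
SELECT c.id, p.name, c.amount FROM customers p JOIN purchases c ON c.customer_id = p.id

Result:
id | name  | amount 
---+-------+--------
1  | Bob   | 1467.96
2  | Grace | 1599.65
3  | Carol | 1802.46
4  | Grace | 1203.02
5  | Grace | 944.59 
6  | Carol | 139.59 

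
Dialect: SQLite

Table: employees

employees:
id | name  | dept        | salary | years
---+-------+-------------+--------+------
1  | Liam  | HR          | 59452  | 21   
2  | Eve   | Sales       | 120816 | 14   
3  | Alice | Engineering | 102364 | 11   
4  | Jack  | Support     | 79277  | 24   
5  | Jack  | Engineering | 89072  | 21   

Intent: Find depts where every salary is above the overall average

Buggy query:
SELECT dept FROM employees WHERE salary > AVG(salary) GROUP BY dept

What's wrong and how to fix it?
Bug: AVG() is an aggregate; it can't sit directly in WHERE

Fix: Use a subquery for AVG and a HAVING MIN(...) filter so the condition holds for every row in the group

Corrected query:
SELECT dept FROM employees GROUP BY dept HAVING MIN(salary) > (SELECT AVG(salary) FROM employees)

Result:
dept 
-----
Sales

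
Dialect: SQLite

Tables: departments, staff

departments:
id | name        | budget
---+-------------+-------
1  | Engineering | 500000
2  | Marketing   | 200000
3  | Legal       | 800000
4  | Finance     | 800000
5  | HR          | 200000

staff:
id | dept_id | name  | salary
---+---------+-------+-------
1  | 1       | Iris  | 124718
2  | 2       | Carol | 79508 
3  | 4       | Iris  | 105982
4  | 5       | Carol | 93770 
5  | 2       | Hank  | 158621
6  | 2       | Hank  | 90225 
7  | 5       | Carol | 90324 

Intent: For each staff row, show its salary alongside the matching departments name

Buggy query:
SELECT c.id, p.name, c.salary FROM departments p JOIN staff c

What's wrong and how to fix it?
Bug: JOIN with no ON clause produces a cartesian product; every staff row pairs with every departments row

Fix: Specify the join condition linking the foreign key to the parent id

Corrected query:
SELECT c.id, p.name, c.salary FROM departments p JOIN staff c ON c.dept_id = p.id

Result:
id | name        | salary
---+-------------+-------
1  | Engineering | 124718
2  | Marketing   | 79508 
3  | Finance     | 105982
4  | HR          | 93770 
5  | Marketing   | 158621
6  | Marketing   | 90225 
7  | HR          | 90324 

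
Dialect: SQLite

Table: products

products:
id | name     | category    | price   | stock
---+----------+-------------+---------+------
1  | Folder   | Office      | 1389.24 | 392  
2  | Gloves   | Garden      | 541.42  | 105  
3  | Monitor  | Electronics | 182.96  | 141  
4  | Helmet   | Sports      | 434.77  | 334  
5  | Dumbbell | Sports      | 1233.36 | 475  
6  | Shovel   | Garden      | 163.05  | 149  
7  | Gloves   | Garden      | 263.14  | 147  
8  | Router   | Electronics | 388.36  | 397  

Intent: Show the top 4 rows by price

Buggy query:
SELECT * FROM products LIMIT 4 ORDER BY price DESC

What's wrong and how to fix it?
Bug: ORDER BY cannot follow LIMIT; LIMIT is the final clause

Fix: Sort with ORDER BY, then apply LIMIT

Corrected query:
SELECT * FROM products ORDER BY price DESC LIMIT 4

Result:
id | name     | category | price   | stock
---+----------+----------+---------+------
1  | Folder   | Office   | 1389.24 | 392  
5  | Dumbbell | Sports   | 1233.36 | 475  
2  | Gloves   | Garden   | 541.42  | 105  
4  | Helmet   | Sports   | 434.77  | 334  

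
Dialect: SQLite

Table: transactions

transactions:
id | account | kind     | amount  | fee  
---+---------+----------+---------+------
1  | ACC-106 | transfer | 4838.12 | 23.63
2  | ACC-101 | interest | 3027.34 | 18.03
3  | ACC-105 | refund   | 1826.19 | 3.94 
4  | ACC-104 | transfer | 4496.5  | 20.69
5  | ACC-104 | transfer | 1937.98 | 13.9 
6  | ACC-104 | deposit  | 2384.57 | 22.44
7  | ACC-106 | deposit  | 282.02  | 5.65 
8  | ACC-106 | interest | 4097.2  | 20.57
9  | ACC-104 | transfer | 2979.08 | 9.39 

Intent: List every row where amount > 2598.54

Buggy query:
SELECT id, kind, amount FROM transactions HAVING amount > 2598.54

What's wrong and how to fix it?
Bug: HAVING filters the output of aggregation, but this query has no GROUP BY and no aggregate functions, so SQLite rejects it (HAVING clause on a non-aggregate query); the condition here is per row

Fix: Use WHERE for row-level filtering

Corrected query:
SELECT id, kind, amount FROM transactions WHERE amount > 2598.54

Result:
id | kind     | amount 
---+----------+--------
1  | transfer | 4838.12
2  | interest | 3027.34
4  | transfer | 4496.5 
8  | interest | 4097.2 
9  | transfer | 2979.08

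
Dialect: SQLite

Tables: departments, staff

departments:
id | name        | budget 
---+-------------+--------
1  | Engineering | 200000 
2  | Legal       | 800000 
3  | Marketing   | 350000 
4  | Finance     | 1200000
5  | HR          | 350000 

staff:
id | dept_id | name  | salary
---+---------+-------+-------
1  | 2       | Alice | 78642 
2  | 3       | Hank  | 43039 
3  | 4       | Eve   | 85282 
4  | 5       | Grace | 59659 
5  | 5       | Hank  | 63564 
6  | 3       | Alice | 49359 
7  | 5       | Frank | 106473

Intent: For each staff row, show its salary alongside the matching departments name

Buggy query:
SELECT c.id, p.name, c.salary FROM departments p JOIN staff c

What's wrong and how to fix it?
Bug: Missing join condition: each staff row is matched to all departments rows instead of just its own

Fix: Add ON c.dept_id = p.id to the JOIN

Corrected query:
SELECT c.id, p.name, c.salary FROM departments p JOIN staff c ON c.dept_id = p.id

Result:
id | name      | salary
---+-----------+-------
1  | Legal     | 78642 
2  | Marketing | 43039 
3  | Finance   | 85282 
4  | HR        | 59659 
5  | HR        | 63564 
6  | Marketing | 49359 
7  | HR        | 106473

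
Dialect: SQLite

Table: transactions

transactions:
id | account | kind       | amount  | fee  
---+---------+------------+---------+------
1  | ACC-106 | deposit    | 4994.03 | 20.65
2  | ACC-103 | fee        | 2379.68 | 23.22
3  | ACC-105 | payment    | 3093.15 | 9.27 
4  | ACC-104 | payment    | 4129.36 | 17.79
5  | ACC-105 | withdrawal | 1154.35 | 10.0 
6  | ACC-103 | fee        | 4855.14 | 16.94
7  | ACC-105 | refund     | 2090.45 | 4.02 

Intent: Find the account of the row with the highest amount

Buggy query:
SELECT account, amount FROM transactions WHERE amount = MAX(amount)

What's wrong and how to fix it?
Bug: MAX(amount) is an aggregate and cannot be used directly in WHERE

Fix: Wrap MAX in a scalar subquery so WHERE compares against a single value

Corrected query:
SELECT account, amount FROM transactions WHERE amount = (SELECT MAX(amount) FROM transactions)

Result:
account | amount 
--------+--------
ACC-106 | 4994.03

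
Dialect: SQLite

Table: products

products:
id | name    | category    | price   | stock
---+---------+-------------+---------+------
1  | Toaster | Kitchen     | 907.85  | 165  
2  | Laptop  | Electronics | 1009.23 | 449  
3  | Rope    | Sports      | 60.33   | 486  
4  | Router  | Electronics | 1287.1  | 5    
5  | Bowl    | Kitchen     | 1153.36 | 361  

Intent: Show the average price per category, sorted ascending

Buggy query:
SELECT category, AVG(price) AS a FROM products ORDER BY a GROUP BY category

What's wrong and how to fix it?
Bug: ORDER BY appears before GROUP BY; SQL clause order requires GROUP BY first

Fix: Move ORDER BY to the end, after GROUP BY

Corrected query:
SELECT category, AVG(price) AS a FROM products GROUP BY category ORDER BY a

Result:
category    | a       
------------+---------
Sports      | 60.33   
Kitchen     | 1030.605
Electronics | 1148.165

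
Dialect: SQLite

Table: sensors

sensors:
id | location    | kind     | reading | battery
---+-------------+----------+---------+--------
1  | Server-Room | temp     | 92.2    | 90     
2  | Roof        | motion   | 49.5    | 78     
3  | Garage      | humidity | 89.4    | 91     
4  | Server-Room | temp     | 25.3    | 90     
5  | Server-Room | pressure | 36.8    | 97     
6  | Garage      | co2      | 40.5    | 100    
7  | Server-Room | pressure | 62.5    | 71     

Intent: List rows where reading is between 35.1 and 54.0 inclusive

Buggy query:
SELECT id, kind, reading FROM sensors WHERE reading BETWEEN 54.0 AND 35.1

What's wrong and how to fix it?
Bug: BETWEEN expects the lower bound first; with 54.0 AND 35.1 the range is empty

Fix: Write BETWEEN 35.1 AND 54.0

Corrected query:
SELECT id, kind, reading FROM sensors WHERE reading BETWEEN 35.1 AND 54.0

Result:
id | kind     | reading
---+----------+--------
2  | motion   | 49.5   
5  | pressure | 36.8   
6  | co2      | 40.5   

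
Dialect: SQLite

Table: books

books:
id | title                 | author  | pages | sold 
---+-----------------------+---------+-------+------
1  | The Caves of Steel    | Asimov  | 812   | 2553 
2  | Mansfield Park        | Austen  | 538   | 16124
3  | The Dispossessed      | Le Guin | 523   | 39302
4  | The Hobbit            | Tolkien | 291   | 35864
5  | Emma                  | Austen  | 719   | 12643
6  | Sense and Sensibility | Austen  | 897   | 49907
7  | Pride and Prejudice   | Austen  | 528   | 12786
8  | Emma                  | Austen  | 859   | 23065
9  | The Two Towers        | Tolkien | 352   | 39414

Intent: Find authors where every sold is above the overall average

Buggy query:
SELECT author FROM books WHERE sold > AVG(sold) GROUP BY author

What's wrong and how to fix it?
Bug: AVG() is an aggregate; it can't sit directly in WHERE

Fix: Use a subquery for AVG and a HAVING MIN(...) filter so the condition holds for every row in the group

Corrected query:
SELECT author FROM books GROUP BY author HAVING MIN(sold) > (SELECT AVG(sold) FROM books)

Result:
author 
-------
Le Guin
Tolkien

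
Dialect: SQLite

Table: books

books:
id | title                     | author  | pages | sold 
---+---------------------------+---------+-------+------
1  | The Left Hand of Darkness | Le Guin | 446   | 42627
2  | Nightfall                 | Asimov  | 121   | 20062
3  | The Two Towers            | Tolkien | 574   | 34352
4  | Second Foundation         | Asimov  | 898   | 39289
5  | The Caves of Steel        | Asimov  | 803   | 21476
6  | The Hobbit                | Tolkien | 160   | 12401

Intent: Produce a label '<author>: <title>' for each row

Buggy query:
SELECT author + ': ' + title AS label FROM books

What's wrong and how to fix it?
Bug: SQLite uses || for string concatenation; + coerces text to numbers (yielding 0)

Fix: Use the || operator for string concatenation

Corrected query:
SELECT author || ': ' || title AS label FROM books

Result:
label                             
----------------------------------
Le Guin: The Left Hand of Darkness
Asimov: Nightfall                 
Tolkien: The Two Towers           
Asimov: Second Foundation         
Asimov: The Caves of Steel        
Tolkien: The Hobbit               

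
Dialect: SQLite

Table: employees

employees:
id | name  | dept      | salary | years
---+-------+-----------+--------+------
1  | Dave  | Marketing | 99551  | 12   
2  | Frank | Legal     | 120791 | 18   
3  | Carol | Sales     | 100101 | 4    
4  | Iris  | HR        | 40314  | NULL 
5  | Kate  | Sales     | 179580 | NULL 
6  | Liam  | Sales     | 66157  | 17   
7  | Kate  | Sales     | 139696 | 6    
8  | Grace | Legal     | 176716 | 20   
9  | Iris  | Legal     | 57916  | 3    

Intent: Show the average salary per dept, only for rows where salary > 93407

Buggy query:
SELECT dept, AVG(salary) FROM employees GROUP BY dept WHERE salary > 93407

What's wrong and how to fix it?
Bug: Row-level WHERE must come before GROUP BY in the clause order

Fix: Move the WHERE clause before GROUP BY

Corrected query:
SELECT dept, AVG(salary) FROM employees WHERE salary > 93407 GROUP BY dept

Result:
dept      | AVG(salary)  
----------+--------------
Legal     | 148753.5     
Marketing | 99551        
Sales     | 139792.333333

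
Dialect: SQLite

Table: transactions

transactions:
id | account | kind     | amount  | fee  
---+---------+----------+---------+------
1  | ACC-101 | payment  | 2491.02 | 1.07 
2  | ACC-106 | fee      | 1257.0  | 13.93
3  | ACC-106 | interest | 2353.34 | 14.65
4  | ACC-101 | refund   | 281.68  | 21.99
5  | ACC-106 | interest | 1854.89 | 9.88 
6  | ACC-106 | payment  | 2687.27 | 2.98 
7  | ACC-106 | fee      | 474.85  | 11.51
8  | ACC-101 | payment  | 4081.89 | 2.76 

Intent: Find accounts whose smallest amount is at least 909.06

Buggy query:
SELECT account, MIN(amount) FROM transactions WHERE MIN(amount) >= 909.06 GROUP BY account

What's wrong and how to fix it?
Bug: MIN() in WHERE is a misuse of aggregate

Fix: Replace WHERE with HAVING after the GROUP BY

Corrected query:
SELECT account, MIN(amount) FROM transactions GROUP BY account HAVING MIN(amount) >= 909.06

Result:
(no rows)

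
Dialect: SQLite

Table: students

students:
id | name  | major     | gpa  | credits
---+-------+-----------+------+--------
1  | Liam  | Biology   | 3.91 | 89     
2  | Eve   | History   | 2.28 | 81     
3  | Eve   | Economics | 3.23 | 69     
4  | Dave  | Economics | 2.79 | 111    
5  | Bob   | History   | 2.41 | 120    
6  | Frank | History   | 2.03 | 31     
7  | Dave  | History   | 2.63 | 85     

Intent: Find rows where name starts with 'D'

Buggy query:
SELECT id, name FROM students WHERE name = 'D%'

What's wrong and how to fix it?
Bug: '=' compares the literal string including the % character; pattern matching needs LIKE

Fix: Use LIKE for wildcard pattern matching

Corrected query:
SELECT id, name FROM students WHERE name LIKE 'D%'

Result:
id | name
---+-----
4  | Dave
7  | Dave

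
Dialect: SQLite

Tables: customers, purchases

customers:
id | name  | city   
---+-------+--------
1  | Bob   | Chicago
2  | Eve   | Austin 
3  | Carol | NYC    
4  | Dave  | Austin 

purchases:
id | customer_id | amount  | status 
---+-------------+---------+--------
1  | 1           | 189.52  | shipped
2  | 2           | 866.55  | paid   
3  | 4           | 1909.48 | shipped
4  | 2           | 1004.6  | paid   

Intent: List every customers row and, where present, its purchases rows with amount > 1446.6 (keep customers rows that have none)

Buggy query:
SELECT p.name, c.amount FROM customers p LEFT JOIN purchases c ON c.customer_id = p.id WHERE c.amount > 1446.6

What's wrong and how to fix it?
Bug: Filtering c.amount in WHERE discards the NULL rows produced by LEFT JOIN, turning it into an inner join

Fix: Move the right-table condition into the ON clause so unmatched parents are kept

Corrected query:
SELECT p.name, c.amount FROM customers p LEFT JOIN purchases c ON c.customer_id = p.id AND c.amount > 1446.6

Result:
name  | amount 
------+--------
Bob   | NULL   
Eve   | NULL   
Carol | NULL   
Dave  | 1909.48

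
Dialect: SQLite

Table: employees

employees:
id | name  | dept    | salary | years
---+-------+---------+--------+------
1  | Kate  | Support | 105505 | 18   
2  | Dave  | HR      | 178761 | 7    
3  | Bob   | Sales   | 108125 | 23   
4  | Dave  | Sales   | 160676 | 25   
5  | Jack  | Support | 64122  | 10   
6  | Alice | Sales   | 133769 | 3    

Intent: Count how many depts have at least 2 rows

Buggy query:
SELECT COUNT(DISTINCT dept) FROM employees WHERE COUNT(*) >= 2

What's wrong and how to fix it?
Bug: WHERE filters individual rows, not groups, so a group-level COUNT is invalid there

Fix: Use a subquery that GROUPs and filters with HAVING, then count its rows

Corrected query:
SELECT COUNT(*) FROM (SELECT dept FROM employees GROUP BY dept HAVING COUNT(*) >= 2)

Result:
COUNT(*)
--------
2       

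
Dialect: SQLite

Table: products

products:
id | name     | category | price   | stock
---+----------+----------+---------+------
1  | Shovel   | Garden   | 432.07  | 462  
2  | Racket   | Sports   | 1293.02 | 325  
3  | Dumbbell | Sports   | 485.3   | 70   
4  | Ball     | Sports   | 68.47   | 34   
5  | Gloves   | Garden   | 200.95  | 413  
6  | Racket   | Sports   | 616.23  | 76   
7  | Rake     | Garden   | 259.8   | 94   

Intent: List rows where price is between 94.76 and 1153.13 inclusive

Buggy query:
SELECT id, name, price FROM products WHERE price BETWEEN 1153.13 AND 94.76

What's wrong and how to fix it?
Bug: The bounds are reversed; BETWEEN a AND b requires a <= b to match anything

Fix: Write BETWEEN 94.76 AND 1153.13

Corrected query:
SELECT id, name, price FROM products WHERE price BETWEEN 94.76 AND 1153.13

Result:
id | name     | price 
---+----------+-------
1  | Shovel   | 432.07
3  | Dumbbell | 485.3 
5  | Gloves   | 200.95
6  | Racket   | 616.23
7  | Rake     | 259.8 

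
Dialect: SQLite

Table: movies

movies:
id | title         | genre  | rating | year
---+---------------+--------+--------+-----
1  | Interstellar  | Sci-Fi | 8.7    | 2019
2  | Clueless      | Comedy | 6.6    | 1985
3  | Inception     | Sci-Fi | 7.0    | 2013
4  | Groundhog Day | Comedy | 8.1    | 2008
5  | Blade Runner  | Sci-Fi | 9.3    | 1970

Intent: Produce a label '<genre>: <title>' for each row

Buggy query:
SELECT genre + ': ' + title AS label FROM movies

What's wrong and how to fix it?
Bug: '+' is numeric addition; on text columns SQLite converts them to 0 instead of concatenating

Fix: Replace + with || to concatenate text

Corrected query:
SELECT genre || ': ' || title AS label FROM movies

Result:
label                
---------------------
Sci-Fi: Interstellar 
Comedy: Clueless     
Sci-Fi: Inception    
Comedy: Groundhog Day
Sci-Fi: Blade Runner 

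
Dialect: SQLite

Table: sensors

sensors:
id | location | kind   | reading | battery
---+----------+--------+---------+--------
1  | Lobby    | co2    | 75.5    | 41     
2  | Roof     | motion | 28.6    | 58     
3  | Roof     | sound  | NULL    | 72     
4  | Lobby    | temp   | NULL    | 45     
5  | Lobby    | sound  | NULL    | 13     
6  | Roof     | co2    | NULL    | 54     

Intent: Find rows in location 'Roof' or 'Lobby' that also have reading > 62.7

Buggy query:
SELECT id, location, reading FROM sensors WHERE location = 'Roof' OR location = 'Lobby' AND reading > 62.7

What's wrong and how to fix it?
Bug: AND binds tighter than OR, so this parses as location = 'Roof' OR (location = 'Lobby' AND reading > 62.7)

Fix: Add parentheses around the OR so the AND applies to both alternatives

Corrected query:
SELECT id, location, reading FROM sensors WHERE (location = 'Roof' OR location = 'Lobby') AND reading > 62.7

Result:
id | location | reading
---+----------+--------
1  | Lobby    | 75.5   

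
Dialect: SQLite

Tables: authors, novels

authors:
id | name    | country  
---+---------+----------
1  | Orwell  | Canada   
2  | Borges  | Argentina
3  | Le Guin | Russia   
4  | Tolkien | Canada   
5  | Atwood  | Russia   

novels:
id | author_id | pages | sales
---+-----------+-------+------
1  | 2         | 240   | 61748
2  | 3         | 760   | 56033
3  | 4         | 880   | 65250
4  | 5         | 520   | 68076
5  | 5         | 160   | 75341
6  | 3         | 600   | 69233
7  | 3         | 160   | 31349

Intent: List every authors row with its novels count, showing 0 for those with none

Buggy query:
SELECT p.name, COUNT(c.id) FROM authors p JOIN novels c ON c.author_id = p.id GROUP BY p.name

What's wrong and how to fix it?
Bug: INNER JOIN drops authors rows that have no matching novels rows

Fix: Use LEFT JOIN so parents without children still appear (COUNT(c.id) gives 0)

Corrected query:
SELECT p.name, COUNT(c.id) FROM authors p LEFT JOIN novels c ON c.author_id = p.id GROUP BY p.name

Result:
name    | COUNT(c.id)
--------+------------
Atwood  | 2          
Borges  | 1          
Le Guin | 3          
Orwell  | 0          
Tolkien | 1          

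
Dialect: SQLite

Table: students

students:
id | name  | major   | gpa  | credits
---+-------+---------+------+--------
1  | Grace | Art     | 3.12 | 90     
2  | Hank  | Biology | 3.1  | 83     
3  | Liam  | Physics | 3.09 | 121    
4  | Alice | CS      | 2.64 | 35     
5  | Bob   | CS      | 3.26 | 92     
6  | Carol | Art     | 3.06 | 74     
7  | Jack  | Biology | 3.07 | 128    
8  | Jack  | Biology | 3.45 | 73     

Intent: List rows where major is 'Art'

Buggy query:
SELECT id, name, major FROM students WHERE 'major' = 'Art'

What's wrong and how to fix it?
Bug: Single quotes denote string literals in SQL; the column name is being compared as a constant string

Fix: Remove the quotes around the column name (or use double quotes for an identifier)

Corrected query:
SELECT id, name, major FROM students WHERE major = 'Art'

Result:
id | name  | major
---+-------+------
1  | Grace | Art  
6  | Carol | Art  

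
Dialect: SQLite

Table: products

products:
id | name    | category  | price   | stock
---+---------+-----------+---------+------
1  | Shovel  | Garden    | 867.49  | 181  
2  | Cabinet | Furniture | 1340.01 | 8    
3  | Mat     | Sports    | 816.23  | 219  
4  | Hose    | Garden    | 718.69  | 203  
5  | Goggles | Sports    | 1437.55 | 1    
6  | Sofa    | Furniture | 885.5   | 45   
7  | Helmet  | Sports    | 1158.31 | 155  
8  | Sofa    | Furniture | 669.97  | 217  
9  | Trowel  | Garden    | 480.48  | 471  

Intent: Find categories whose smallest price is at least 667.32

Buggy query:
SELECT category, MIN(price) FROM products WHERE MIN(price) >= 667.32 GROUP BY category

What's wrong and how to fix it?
Bug: Aggregates like MIN are computed per group after WHERE runs

Fix: Replace WHERE with HAVING after the GROUP BY

Corrected query:
SELECT category, MIN(price) FROM products GROUP BY category HAVING MIN(price) >= 667.32

Result:
category  | MIN(price)
----------+-----------
Furniture | 669.97    
Sports    | 816.23    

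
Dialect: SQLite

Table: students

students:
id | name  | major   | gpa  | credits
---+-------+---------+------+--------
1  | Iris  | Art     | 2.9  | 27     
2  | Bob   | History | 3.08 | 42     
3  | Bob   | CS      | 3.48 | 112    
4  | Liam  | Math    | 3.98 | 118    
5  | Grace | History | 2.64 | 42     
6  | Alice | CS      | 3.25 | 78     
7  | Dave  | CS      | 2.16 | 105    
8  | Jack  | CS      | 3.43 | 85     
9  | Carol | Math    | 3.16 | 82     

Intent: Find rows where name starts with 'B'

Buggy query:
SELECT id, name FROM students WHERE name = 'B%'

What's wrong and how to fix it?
Bug: '=' compares the literal string including the % character; pattern matching needs LIKE

Fix: Use LIKE for wildcard pattern matching

Corrected query:
SELECT id, name FROM students WHERE name LIKE 'B%'

Result:
id | name
---+-----
2  | Bob 
3  | Bob 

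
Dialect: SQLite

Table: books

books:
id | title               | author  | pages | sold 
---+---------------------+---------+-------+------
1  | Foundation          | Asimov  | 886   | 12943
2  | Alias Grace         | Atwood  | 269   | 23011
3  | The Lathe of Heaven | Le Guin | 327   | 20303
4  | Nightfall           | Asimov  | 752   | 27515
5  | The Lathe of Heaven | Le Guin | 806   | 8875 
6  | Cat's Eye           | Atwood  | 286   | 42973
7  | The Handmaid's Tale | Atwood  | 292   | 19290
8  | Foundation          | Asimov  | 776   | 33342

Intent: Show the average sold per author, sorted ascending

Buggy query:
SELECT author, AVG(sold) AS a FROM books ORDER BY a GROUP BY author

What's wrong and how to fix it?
Bug: GROUP BY must precede ORDER BY

Fix: Move ORDER BY to the end, after GROUP BY

Corrected query:
SELECT author, AVG(sold) AS a FROM books GROUP BY author ORDER BY a

Result:
author  | a           
--------+-------------
Le Guin | 14589       
Asimov  | 24600       
Atwood  | 28424.666667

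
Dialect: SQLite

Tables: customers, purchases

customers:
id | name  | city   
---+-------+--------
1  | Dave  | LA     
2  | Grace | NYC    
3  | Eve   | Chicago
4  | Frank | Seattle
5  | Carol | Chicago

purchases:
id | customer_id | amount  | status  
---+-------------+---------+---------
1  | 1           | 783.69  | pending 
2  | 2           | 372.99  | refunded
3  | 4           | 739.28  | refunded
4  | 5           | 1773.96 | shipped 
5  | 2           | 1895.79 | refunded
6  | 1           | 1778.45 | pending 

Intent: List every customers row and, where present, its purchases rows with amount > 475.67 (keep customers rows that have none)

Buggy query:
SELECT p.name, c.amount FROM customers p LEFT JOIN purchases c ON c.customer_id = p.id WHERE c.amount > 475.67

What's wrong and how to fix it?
Bug: Filtering c.amount in WHERE discards the NULL rows produced by LEFT JOIN, turning it into an inner join

Fix: Put 'c.amount > 475.67' in the JOIN's ON clause instead of WHERE

Corrected query:
SELECT p.name, c.amount FROM customers p LEFT JOIN purchases c ON c.customer_id = p.id AND c.amount > 475.67

Result:
name  | amount 
------+--------
Dave  | 783.69 
Dave  | 1778.45
Grace | 1895.79
Eve   | NULL   
Frank | 739.28 
Carol | 1773.96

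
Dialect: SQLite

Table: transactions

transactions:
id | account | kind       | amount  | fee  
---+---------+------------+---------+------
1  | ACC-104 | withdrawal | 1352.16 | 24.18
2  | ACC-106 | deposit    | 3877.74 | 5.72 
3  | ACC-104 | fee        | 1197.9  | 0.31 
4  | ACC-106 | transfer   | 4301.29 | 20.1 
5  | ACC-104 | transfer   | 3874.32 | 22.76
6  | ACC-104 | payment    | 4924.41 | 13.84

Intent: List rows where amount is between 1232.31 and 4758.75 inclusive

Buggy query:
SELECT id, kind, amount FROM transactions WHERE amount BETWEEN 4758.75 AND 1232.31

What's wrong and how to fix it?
Bug: The bounds are reversed; BETWEEN a AND b requires a <= b to match anything

Fix: Swap the bounds so the smaller value comes first

Corrected query:
SELECT id, kind, amount FROM transactions WHERE amount BETWEEN 1232.31 AND 4758.75

Result:
id | kind       | amount 
---+------------+--------
1  | withdrawal | 1352.16
2  | deposit    | 3877.74
4  | transfer   | 4301.29
5  | transfer   | 3874.32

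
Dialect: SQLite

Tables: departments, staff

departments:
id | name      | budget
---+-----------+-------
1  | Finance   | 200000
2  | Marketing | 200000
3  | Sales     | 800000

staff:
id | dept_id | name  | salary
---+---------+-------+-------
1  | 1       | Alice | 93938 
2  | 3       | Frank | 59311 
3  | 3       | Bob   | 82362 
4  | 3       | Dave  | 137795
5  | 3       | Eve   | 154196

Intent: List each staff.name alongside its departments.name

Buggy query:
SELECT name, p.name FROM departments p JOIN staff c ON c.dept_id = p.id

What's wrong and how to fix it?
Bug: Both tables have a 'name' column; the unqualified reference is ambiguous

Fix: Qualify the column with its table alias (c.name)

Corrected query:
SELECT c.name, p.name FROM departments p JOIN staff c ON c.dept_id = p.id

Result:
name  | name   
------+--------
Alice | Finance
Frank | Sales  
Bob   | Sales  
Dave  | Sales  
Eve   | Sales  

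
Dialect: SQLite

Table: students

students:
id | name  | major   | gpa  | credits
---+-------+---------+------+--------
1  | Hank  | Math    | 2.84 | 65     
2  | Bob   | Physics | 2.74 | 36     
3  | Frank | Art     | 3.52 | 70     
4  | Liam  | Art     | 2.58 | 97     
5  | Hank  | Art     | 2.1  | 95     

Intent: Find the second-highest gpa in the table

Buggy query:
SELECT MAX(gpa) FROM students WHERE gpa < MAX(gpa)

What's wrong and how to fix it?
Bug: The inner MAX is an aggregate inside WHERE, which is not allowed

Fix: Put the inner MAX in a scalar subquery

Corrected query:
SELECT MAX(gpa) FROM students WHERE gpa < (SELECT MAX(gpa) FROM students)

Result:
MAX(gpa)
--------
2.84    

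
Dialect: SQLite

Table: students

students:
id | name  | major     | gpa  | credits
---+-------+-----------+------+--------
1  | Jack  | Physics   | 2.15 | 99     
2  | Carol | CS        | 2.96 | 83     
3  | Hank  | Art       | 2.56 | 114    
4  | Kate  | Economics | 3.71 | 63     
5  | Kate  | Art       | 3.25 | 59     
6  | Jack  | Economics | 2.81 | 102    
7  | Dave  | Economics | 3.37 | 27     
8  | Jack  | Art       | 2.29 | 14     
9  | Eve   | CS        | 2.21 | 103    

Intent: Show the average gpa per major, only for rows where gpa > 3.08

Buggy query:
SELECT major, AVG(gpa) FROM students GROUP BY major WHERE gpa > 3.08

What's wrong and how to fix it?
Bug: Row-level WHERE must come before GROUP BY in the clause order

Fix: Move the WHERE clause before GROUP BY

Corrected query:
SELECT major, AVG(gpa) FROM students WHERE gpa > 3.08 GROUP BY major

Result:
major     | AVG(gpa)
----------+---------
Art       | 3.25    
Economics | 3.54    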